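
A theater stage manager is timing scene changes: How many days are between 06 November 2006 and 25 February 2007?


Start date: 2006-11-06
End date: 2007-02-25
Nov 2006: +25 days
Dec 2006: +31 days
Jan 2007: +31 days
Feb 2007: +24 days
Total: 111 days

111


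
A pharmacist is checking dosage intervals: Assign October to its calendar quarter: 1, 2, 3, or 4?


Month: October (month 10)
Q1: January-March (months 1-3)
Q2: April-June (months 4-6)
Q3: July-September (months 7-9)
Q4: October-December (months 10-12)
Month 10 falls in Q4

4


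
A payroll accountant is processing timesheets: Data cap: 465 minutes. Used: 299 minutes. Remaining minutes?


Total budget: 465 minutes
Time used: 299 minutes
Remaining: 465 - 299 = 166 minutes
Percent used: 64.3%
Percent remaining: 35.7%

166


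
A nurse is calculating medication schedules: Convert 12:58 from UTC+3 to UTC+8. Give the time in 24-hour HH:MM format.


Local time: 12:58 at UTC+3 (offset 3h)
Target zone: UTC+8 (offset 8h)
Difference: 8 - (3) = 5 hours
Calculation: 12 + (5) = 17
Result: 17:58

17:58


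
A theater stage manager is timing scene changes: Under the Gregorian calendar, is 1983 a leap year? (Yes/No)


Year: 1983
Divisible by 4? 1983 / 4 = 495.75 -> No
Not divisible by 4, so NOT a leap year

No


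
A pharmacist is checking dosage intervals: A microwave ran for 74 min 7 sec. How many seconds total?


Minutes: 74
Extra seconds: 7
Seconds per minute: 60
Minutes to seconds: 74 x 60 = 4440
Total: 4440 + 7 = 4447

4447


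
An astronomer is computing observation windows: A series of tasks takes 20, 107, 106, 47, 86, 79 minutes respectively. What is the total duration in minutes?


Durations: 20, 107, 106, 47, 86, 79
Running sum: 20
+ 107 = 127
+ 106 = 233
+ 47 = 280
+ 86 = 366
+ 79 = 445
Total duration: 445 minutes
That is 7 hours and 25 minutes

445


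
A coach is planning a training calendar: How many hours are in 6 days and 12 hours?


Days: 6
Extra hours: 12
Hours per day: 24
Days to hours: 6 x 24 = 144
Total: 144 + 12 = 156

156


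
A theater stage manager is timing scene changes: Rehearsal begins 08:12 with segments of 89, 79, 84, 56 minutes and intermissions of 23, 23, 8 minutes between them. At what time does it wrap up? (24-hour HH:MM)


Start: 08:12 = 492 min from midnight
  after task 1 (89 min): 09:41
  after break (23 min): 10:04
  after task 2 (79 min): 11:23
  after break (23 min): 11:46
  after task 3 (84 min): 13:10
  after break (8 min): 13:18
  after task 4 (56 min): 14:14
Total elapsed: 362 minutes
End time: 14:14

14:14


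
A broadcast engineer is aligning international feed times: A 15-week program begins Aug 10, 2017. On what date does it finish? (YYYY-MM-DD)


Start: 2017-08-10
Weeks to add: 15
Convert to days: 15 x 7 = 105 days
Add 105 days to 2017-08-10
Result: 2017-11-23

2017-11-23


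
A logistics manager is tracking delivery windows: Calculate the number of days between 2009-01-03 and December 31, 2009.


Start: January 03, 2009
End: December 31, 2009
Days left in January: 28
February: 28
March: 31
April: 30
May: 31
... plus remaining months
Sum of remaining months: 334
Total: 28 + 334 = 362

362


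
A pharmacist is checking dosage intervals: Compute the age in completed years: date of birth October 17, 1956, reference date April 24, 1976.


Birth: 1956-10-17
Reference: 1976-04-24
Year difference: 1976 - 1956 = 20
Has birthday (10-17) occurred by 04-24? No
Birthday not yet reached this year -> subtract 1
Age in full years: 19

19


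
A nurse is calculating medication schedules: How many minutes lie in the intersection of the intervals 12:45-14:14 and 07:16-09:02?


Interval A: [765, 854] minutes from midnight
Interval B: [436, 542] minutes from midnight
Overlap start = max(765, 436) = 765
Overlap end = min(854, 542) = 542
End <= start, so the intervals do not overlap: 0 minutes

0


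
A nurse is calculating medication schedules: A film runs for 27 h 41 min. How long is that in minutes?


Hours: 27
Minutes: 41
Convert hours to minutes: 27 x 60 = 1620
Add remaining minutes: 1620 + 41 = 1661

1661


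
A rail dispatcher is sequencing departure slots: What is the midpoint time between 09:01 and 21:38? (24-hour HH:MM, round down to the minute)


Start time: 09:01 = 541 minutes from midnight
End time: 21:38 = 1298 minutes from midnight
Sum: 541 + 1298 = 1839
Midpoint: 1839 / 2 = 919 minutes
Convert: 919 / 60 = 15 hours, 19 minutes
Result: 15:19

15:19


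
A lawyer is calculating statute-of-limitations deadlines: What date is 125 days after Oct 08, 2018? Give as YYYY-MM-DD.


Start: 2018-10-08
Adding 125 days
Days remaining in October: 23
After October: 102 days still to add
November 2018: 30 days, 72 remaining
December 2018: 31 days, 41 remaining
January 2019: 31 days, 10 remaining
February 2019 has 28 days, need 10
Result: 2019-02-10

2019-02-10


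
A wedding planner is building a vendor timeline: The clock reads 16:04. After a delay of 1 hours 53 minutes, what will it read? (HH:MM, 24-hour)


Start time: 16:04
Adding: 1 hours 53 minutes
Minutes: 4 + 53 = 57
Hours: 16 + 1 + 0 = 17
Result: 17:57

17:57


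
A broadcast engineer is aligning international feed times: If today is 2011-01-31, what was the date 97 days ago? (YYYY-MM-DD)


Start: 2011-01-31
Subtracting 97 days
Days already passed in January: 31
After going back through January: 66 more days to subtract
December 2010: 31 days, 35 remaining
November 2010: 30 days, 5 remaining
October 2010 has 31 days, need 5
Result: 2010-10-26

2010-10-26


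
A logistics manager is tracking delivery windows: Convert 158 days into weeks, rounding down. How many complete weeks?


Total days: 158
Days per week: 7
Division: 158 / 7 = 22 remainder 4
Complete weeks: 22
Remaining days: 4

22


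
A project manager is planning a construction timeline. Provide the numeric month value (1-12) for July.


Calendar month order:
6. June
7. July <--
8. August
July is month number 7

7


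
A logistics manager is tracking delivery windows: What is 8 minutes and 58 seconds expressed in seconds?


Minutes: 8
Extra seconds: 58
Seconds per minute: 60
Minutes to seconds: 8 x 60 = 480
Total: 480 + 58 = 538

538


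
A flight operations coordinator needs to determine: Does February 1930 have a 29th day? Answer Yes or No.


Year: 1930
Divisible by 4? 1930 / 4 = 482.5 -> No
Not divisible by 4, so NOT a leap year

No


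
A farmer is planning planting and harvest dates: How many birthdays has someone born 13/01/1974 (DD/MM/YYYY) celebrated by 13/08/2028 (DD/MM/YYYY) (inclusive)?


Birth: 1974-01-13
Reference: 2028-08-13
Year difference: 2028 - 1974 = 54
Has birthday (01-13) occurred by 08-13? Yes
Age in full years: 54

54


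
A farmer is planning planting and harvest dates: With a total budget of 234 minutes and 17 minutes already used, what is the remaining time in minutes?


Total budget: 234 minutes
Time used: 17 minutes
Remaining: 234 - 17 = 217 minutes
Percent used: 7.3%
Percent remaining: 92.7%

217


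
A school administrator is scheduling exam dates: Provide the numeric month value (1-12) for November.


Calendar month order:
10. October
11. November <--
12. December
November is month number 11

11


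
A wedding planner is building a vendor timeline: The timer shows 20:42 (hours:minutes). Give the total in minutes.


Hours: 20
Minutes: 42
Convert hours to minutes: 20 x 60 = 1200
Add remaining minutes: 1200 + 42 = 1242

1242


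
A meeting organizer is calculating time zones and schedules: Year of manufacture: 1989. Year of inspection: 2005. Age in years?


Birth year: 1989
Current year: 2005
Age = current year - birth year
Age = 2005 - 1989 = 16

16


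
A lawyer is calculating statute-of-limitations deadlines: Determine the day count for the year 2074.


Year: 2074
Check leap year rules:
Divisible by 4? No
2074 is not a leap year
Days: 365

365


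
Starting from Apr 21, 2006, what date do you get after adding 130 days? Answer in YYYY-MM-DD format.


Start: 2006-04-21
Adding 130 days
Days remaining in April: 9
After April: 121 days still to add
May 2006: 31 days, 90 remaining
June 2006: 30 days, 60 remaining
July 2006: 31 days, 29 remaining
August 2006 has 31 days, need 29
Result: 2006-08-29

2006-08-29


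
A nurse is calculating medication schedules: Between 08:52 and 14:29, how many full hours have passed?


Start: 08:52
End: 14:29
Hour difference: 14 - 8 = 6 hours
Minute difference: 29 - 52 = -23 minutes
Total minutes: 337
Complete hours: 337 / 60 = 5 (remainder 37)

5


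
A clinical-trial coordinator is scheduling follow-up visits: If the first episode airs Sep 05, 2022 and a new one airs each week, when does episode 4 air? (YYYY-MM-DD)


First occurrence: 2022-09-05 (occurrence 1)
Each occurrence is 7 days after the previous.
Occurrence 4 is 3 weeks after the first.
3 weeks = 21 days
2022-09-05 + 21 days = 2022-09-26

2022-09-26


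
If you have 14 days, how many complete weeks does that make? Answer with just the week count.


Total days: 14
Days per week: 7
Division: 14 / 7 = 2 remainder 0
Complete weeks: 2
Remaining days: 0

2


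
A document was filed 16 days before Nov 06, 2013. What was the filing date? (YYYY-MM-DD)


Start: 2013-11-06
Subtracting 16 days
Days already passed in November: 6
After going back through November: 10 more days to subtract
October 2013 has 31 days, need 10
Result: 2013-10-21

2013-10-21


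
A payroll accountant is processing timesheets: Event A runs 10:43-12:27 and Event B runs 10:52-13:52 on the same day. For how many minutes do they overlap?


Interval A: [643, 747] minutes from midnight
Interval B: [652, 832] minutes from midnight
Overlap start = max(643, 652) = 652
Overlap end = min(747, 832) = 747
Overlap = 747 - 652 = 95 minutes

95


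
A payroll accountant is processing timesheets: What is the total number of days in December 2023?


Month: December
Year: 2023
December is a 31-day month
Total: 31 days

31


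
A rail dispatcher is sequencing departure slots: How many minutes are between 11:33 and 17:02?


Start time: 11:33 = 693 minutes from midnight
End time: 17:02 = 1022 minutes from midnight
Difference: 1022 - 693 = 329 minutes
That is 5 hours and 29 minutes

329


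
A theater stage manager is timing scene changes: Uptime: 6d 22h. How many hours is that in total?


Days: 6
Extra hours: 22
Hours per day: 24
Days to hours: 6 x 24 = 144
Total: 144 + 22 = 166

166


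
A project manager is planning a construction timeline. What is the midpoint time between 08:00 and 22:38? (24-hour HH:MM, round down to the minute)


Start time: 08:00 = 480 minutes from midnight
End time: 22:38 = 1358 minutes from midnight
Sum: 480 + 1358 = 1838
Midpoint: 1838 / 2 = 919 minutes
Convert: 919 / 60 = 15 hours, 19 minutes
Result: 15:19

15:19


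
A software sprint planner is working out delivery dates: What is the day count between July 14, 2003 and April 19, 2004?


Start date: 2003-07-14
End date: 2004-04-19
Jul 2003: +18 days
Aug 2003: +31 days
Sep 2003: +30 days
... (7 more months)
Total: 280 days

280


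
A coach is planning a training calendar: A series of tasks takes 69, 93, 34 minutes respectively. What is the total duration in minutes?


Durations: 69, 93, 34
Running sum: 69
+ 93 = 162
+ 34 = 196
Total duration: 196 minutes
That is 3 hours and 16 minutes

196


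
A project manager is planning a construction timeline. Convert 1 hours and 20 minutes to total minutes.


Hours: 1
Extra minutes: 20
Minutes per hour: 60
Hours to minutes: 1 x 60 = 60
Total: 60 + 20 = 80

80


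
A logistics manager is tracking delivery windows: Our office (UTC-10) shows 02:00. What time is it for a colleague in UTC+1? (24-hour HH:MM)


Local time: 02:00 at UTC-10 (offset -10h)
Target zone: UTC+1 (offset 1h)
Difference: 1 - (-10) = 11 hours
Calculation: 2 + (11) = 13
Result: 13:00

13:00


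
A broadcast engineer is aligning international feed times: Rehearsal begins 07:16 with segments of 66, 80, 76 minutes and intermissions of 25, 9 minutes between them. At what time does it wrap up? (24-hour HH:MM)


Start: 07:16 = 436 min from midnight
  after task 1 (66 min): 08:22
  after break (25 min): 08:47
  after task 2 (80 min): 10:07
  after break (9 min): 10:16
  after task 3 (76 min): 11:32
Total elapsed: 256 minutes
End time: 11:32

11:32


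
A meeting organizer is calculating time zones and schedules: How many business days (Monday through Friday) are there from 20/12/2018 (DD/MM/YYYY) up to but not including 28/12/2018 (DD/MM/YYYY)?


Start: 2018-12-20 (Thursday)
End (exclusive): 2018-12-28 (Friday)
Total calendar days: 8
Full weeks: 8 // 7 = 1 -> 5 weekdays
Remaining 1 days starting on Thursday:
  Thu(w) -> 1 weekdays
Total business days: 5 + 1 = 6

6


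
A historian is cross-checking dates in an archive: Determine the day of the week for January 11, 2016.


Date: 2016-01-11
January 1, 2016 is a Friday
Day of year: 11
Offset from Jan 1: 10 days
10 mod 7 = 3
Result: Monday

Monday


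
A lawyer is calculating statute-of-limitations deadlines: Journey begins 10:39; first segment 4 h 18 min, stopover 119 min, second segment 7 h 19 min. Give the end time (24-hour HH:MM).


Depart: 10:39
Leg 1: +258 min -> 14:57
Layover: +119 min -> 16:56
Leg 2: +439 min -> 00:15
Total travel: 816 minutes = 13h 36m
Arrival: 00:15

00:15


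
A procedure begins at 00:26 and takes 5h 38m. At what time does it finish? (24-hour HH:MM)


Start time: 00:26
Adding: 5 hours 38 minutes
Minutes: 26 + 38 = 64
Minute overflow: 64 >= 60, so carry 1 hour, minutes = 4
Hours: 0 + 5 + 1 = 6
Result: 06:04

06:04


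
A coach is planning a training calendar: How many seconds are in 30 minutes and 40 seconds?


Minutes: 30
Seconds: 40
Convert minutes to seconds: 30 x 60 = 1800
Add remaining seconds: 1800 + 40 = 1840

1840


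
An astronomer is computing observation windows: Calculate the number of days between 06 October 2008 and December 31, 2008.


Start: October 06, 2008
End: December 31, 2008
Days left in October: 25
November: 30
December: 31
Sum of remaining months: 61
Total: 25 + 61 = 86

86


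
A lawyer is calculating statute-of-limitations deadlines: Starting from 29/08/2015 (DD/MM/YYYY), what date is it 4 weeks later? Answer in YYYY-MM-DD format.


Start: 2015-08-29
Weeks to add: 4
Convert to days: 4 x 7 = 28 days
Add 28 days to 2015-08-29
Result: 2015-09-26

2015-09-26


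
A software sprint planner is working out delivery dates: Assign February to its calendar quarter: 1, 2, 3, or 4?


Month: February (month 2)
Q1: January-March (months 1-3)
Q2: April-June (months 4-6)
Q3: July-September (months 7-9)
Q4: October-December (months 10-12)
Month 2 falls in Q1

1


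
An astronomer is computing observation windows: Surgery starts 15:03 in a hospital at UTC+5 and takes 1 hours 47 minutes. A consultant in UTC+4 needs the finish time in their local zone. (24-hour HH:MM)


Start: 15:03 in UTC+5
Step 1 - add duration:
  minutes: 3 + 47 = 50
  hours: 15 + 1 + 0 = 16
  end in UTC+5: 16:50
Step 2 - convert UTC+5 -> UTC+4:
  offset difference: 4 - (5) = -1 hours
  16 + (-1) = 15 -> mod 24 = 15
Result: 15:50 in UTC+4

15:50


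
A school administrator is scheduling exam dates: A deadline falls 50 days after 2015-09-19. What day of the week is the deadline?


Start: 2015-09-19 (Saturday)
Step 1 - find target date: add 50 days
  2015-09-19 + 50 days = 2015-11-08
Step 2 - day of week:
  50 mod 7 = 1
  Saturday + 1 days -> Sunday
Result: Sunday (2015-11-08)

Sunday


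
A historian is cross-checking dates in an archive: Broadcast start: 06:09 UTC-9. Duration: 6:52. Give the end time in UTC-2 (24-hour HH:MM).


Start: 06:09 in UTC-9
Step 1 - add duration:
  minutes: 9 + 52 = 61 (carry 1h)
  hours: 6 + 6 + 1 = 13
  end in UTC-9: 13:01
Step 2 - convert UTC-9 -> UTC-2:
  offset difference: -2 - (-9) = 7 hours
  13 + (7) = 20 -> mod 24 = 20
Result: 20:01 in UTC-2

20:01


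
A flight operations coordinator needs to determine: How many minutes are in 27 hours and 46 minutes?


Hours: 27
Extra minutes: 46
Minutes per hour: 60
Hours to minutes: 27 x 60 = 1620
Total: 1620 + 46 = 1666

1666


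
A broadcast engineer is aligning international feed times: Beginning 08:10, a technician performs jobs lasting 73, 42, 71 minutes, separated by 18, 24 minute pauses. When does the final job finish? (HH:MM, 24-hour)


Start: 08:10 = 490 min from midnight
  after task 1 (73 min): 09:23
  after break (18 min): 09:41
  after task 2 (42 min): 10:23
  after break (24 min): 10:47
  after task 3 (71 min): 11:58
Total elapsed: 228 minutes
End time: 11:58

11:58


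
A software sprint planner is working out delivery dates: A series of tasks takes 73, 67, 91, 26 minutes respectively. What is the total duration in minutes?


Durations: 73, 67, 91, 26
Running sum: 73
+ 67 = 140
+ 91 = 231
+ 26 = 257
Total duration: 257 minutes
That is 4 hours and 17 minutes

257


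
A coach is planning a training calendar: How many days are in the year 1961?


Year: 1961
Check leap year rules:
Divisible by 4? No
1961 is not a leap year
Days: 365

365


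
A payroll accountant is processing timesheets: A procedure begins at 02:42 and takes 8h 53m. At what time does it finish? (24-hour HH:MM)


Start time: 02:42
Adding: 8 hours 53 minutes
Minutes: 42 + 53 = 95
Minute overflow: 95 >= 60, so carry 1 hour, minutes = 35
Hours: 2 + 8 + 1 = 11
Result: 11:35

11:35


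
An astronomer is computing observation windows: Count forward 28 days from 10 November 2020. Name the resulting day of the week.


Start: 2020-11-10 (Tuesday)
Step 1 - find target date: add 28 days
  2020-11-10 + 28 days = 2020-12-08
Step 2 - day of week:
  28 mod 7 = 0
  Tuesday + 0 days -> Tuesday
Result: Tuesday (2020-12-08)

Tuesday


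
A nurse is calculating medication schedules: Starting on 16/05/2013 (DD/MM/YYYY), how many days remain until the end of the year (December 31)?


Start: May 16, 2013
End: December 31, 2013
Days left in May: 15
June: 30
July: 31
August: 31
September: 30
... plus remaining months
Sum of remaining months: 214
Total: 15 + 214 = 229

229


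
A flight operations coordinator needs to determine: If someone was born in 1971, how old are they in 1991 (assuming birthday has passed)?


Birth year: 1971
Current year: 1991
Age = current year - birth year
Age = 1991 - 1971 = 20

20


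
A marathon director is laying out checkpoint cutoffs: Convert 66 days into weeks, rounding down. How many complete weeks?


Total days: 66
Days per week: 7
Division: 66 / 7 = 9 remainder 3
Complete weeks: 9
Remaining days: 3

9


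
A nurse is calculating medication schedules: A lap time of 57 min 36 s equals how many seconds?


Minutes: 57
Seconds: 36
Convert minutes to seconds: 57 x 60 = 3420
Add remaining seconds: 3420 + 36 = 3456

3456


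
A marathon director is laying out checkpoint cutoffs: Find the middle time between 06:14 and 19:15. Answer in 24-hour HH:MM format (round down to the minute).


Start time: 06:14 = 374 minutes from midnight
End time: 19:15 = 1155 minutes from midnight
Sum: 374 + 1155 = 1529
Midpoint: 1529 / 2 = 764 minutes
Convert: 764 / 60 = 12 hours, 44 minutes
Result: 12:44

12:44


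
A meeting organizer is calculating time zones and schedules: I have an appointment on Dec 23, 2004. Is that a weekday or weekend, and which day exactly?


Date: 2004-12-23
January 1, 2004 is a Thursday
Day of year: 358
Offset from Jan 1: 357 days
357 mod 7 = 0
Result: Thursday

Thursday


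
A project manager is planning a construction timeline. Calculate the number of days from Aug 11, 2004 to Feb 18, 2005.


Start date: 2004-08-11
End date: 2005-02-18
Aug 2004: +21 days
Sep 2004: +30 days
Oct 2004: +31 days
... (4 more months)
Total: 191 days

191


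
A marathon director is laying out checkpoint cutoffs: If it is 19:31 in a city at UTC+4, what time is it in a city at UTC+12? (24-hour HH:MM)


Local time: 19:31 at UTC+4 (offset 4h)
Target zone: UTC+12 (offset 12h)
Difference: 12 - (4) = 8 hours
Calculation: 19 + (8) = 27
Wraparound: (27) mod 24 = 3
Result: 03:31

03:31


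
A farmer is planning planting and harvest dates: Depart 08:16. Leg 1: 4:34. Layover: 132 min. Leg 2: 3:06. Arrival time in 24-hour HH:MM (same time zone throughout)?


Depart: 08:16
Leg 1: +274 min -> 12:50
Layover: +132 min -> 15:02
Leg 2: +186 min -> 18:08
Total travel: 592 minutes = 9h 52m
Arrival: 18:08

18:08


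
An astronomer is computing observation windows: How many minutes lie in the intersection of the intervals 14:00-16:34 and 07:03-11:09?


Interval A: [840, 994] minutes from midnight
Interval B: [423, 669] minutes from midnight
Overlap start = max(840, 423) = 840
Overlap end = min(994, 669) = 669
End <= start, so the intervals do not overlap: 0 minutes

0


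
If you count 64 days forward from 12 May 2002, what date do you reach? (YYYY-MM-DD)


Start: 2002-05-12
Adding 64 days
Days remaining in May: 19
After May: 45 days still to add
June 2002: 30 days, 15 remaining
July 2002 has 31 days, need 15
Result: 2002-07-15

2002-07-15


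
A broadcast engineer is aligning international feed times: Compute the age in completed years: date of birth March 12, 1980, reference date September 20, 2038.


Birth: 1980-03-12
Reference: 2038-09-20
Year difference: 2038 - 1980 = 58
Has birthday (03-12) occurred by 09-20? Yes
Age in full years: 58

58


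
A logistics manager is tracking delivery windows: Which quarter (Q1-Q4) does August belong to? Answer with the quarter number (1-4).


Month: August (month 8)
Q1: January-March (months 1-3)
Q2: April-June (months 4-6)
Q3: July-September (months 7-9)
Q4: October-December (months 10-12)
Month 8 falls in Q3

3


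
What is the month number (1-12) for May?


Calendar month order:
4. April
5. May <--
6. June
May is month number 5

5


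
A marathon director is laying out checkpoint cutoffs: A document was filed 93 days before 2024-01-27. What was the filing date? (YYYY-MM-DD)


Start: 2024-01-27
Subtracting 93 days
Days already passed in January: 27
After going back through January: 66 more days to subtract
December 2023: 31 days, 35 remaining
November 2023: 30 days, 5 remaining
October 2023 has 31 days, need 5
Result: 2023-10-26

2023-10-26


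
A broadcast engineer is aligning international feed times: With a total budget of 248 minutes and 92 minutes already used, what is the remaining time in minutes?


Total budget: 248 minutes
Time used: 92 minutes
Remaining: 248 - 92 = 156 minutes
Percent used: 37.1%
Percent remaining: 62.9%

156


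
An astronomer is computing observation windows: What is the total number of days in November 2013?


Month: November
Year: 2013
November is a 30-day month
Total: 30 days

30


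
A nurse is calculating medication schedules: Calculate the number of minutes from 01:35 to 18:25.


Start time: 01:35 = 95 minutes from midnight
End time: 18:25 = 1105 minutes from midnight
Difference: 1105 - 95 = 1010 minutes
That is 16 hours and 50 minutes

1010


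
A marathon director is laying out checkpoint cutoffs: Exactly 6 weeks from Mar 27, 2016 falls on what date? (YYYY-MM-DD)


Start: 2016-03-27
Weeks to add: 6
Convert to days: 6 x 7 = 42 days
Add 42 days to 2016-03-27
Result: 2016-05-08

2016-05-08


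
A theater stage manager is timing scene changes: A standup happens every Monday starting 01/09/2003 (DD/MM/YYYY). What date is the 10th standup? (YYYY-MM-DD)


First occurrence: 2003-09-01 (occurrence 1)
Each occurrence is 7 days after the previous.
Occurrence 10 is 9 weeks after the first.
9 weeks = 63 days
2003-09-01 + 63 days = 2003-11-03

2003-11-03


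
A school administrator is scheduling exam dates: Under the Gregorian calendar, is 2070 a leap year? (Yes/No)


Year: 2070
Divisible by 4? 2070 / 4 = 517.5 -> No
Not divisible by 4, so NOT a leap year

No


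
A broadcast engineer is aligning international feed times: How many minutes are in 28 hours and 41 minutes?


Hours: 28
Minutes: 41
Convert hours to minutes: 28 x 60 = 1680
Add remaining minutes: 1680 + 41 = 1721

1721


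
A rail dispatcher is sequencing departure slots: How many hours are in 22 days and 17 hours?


Days: 22
Extra hours: 17
Hours per day: 24
Days to hours: 22 x 24 = 528
Total: 528 + 17 = 545

545


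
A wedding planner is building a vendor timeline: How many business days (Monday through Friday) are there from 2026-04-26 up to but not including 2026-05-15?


Start: 2026-04-26 (Sunday)
End (exclusive): 2026-05-15 (Friday)
Total calendar days: 19
Full weeks: 19 // 7 = 2 -> 10 weekdays
Remaining 5 days starting on Sunday:
  Sun(-), Mon(w), Tue(w), Wed(w), Thu(w) -> 4 weekdays
Total business days: 10 + 4 = 14

14


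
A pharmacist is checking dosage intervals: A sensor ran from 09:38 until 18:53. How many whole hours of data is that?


Start: 09:38
End: 18:53
Hour difference: 18 - 9 = 9 hours
Minute difference: 53 - 38 = 15 minutes
Total minutes: 555
Complete hours: 555 / 60 = 9 (remainder 15)

9


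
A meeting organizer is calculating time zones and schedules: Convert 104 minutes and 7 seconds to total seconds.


Minutes: 104
Extra seconds: 7
Seconds per minute: 60
Minutes to seconds: 104 x 60 = 6240
Total: 6240 + 7 = 6247

6247


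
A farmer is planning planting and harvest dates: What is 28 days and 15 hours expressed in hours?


Days: 28
Extra hours: 15
Hours per day: 24
Days to hours: 28 x 24 = 672
Total: 672 + 15 = 687

687


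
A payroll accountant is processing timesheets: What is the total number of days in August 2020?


Month: August
Year: 2020
August is a 31-day month
Total: 31 days

31


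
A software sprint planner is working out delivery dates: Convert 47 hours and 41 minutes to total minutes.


Hours: 47
Extra minutes: 41
Minutes per hour: 60
Hours to minutes: 47 x 60 = 2820
Total: 2820 + 41 = 2861

2861


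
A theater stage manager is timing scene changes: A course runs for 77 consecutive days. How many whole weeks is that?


Total days: 77
Days per week: 7
Division: 77 / 7 = 11 remainder 0
Complete weeks: 11
Remaining days: 0

11


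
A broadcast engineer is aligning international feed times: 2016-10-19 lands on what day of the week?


Date: 2016-10-19
January 1, 2016 is a Friday
Day of year: 293
Offset from Jan 1: 292 days
292 mod 7 = 5
Result: Wednesday

Wednesday


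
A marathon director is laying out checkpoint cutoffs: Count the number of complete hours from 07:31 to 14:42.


Start: 07:31
End: 14:42
Hour difference: 14 - 7 = 7 hours
Minute difference: 42 - 31 = 11 minutes
Total minutes: 431
Complete hours: 431 / 60 = 7 (remainder 11)

7


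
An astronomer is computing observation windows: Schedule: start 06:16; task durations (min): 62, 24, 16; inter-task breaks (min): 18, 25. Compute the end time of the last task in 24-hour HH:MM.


Start: 06:16 = 376 min from midnight
  after task 1 (62 min): 07:18
  after break (18 min): 07:36
  after task 2 (24 min): 08:00
  after break (25 min): 08:25
  after task 3 (16 min): 08:41
Total elapsed: 145 minutes
End time: 08:41

08:41


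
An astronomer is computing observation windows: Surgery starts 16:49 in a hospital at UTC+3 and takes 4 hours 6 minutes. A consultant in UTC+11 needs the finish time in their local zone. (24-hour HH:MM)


Start: 16:49 in UTC+3
Step 1 - add duration:
  minutes: 49 + 6 = 55
  hours: 16 + 4 + 0 = 20
  end in UTC+3: 20:55
Step 2 - convert UTC+3 -> UTC+11:
  offset difference: 11 - (3) = 8 hours
  20 + (8) = 28 -> mod 24 = 4
Result: 04:55 in UTC+11

04:55


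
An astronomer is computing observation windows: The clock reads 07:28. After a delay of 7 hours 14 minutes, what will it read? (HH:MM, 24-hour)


Start time: 07:28
Adding: 7 hours 14 minutes
Minutes: 28 + 14 = 42
Hours: 7 + 7 + 0 = 14
Result: 14:42

14:42


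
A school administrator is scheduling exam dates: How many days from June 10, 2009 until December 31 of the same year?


Start: June 10, 2009
End: December 31, 2009
Days left in June: 20
July: 31
August: 31
September: 30
October: 31
... plus remaining months
Sum of remaining months: 184
Total: 20 + 184 = 204

204


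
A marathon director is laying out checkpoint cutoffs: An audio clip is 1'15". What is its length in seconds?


Minutes: 1
Seconds: 15
Convert minutes to seconds: 1 x 60 = 60
Add remaining seconds: 60 + 15 = 75

75


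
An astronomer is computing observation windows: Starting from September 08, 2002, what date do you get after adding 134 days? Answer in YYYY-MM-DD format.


Start: 2002-09-08
Adding 134 days
Days remaining in September: 22
After September: 112 days still to add
October 2002: 31 days, 81 remaining
November 2002: 30 days, 51 remaining
December 2002: 31 days, 20 remaining
January 2003 has 31 days, need 20
Result: 2003-01-20

2003-01-20


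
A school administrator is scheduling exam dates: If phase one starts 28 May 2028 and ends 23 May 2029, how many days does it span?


Start date: 2028-05-28
End date: 2029-05-23
May 2028: +4 days
Jun 2028: +30 days
Jul 2028: +31 days
... (10 more months)
Total: 360 days

360


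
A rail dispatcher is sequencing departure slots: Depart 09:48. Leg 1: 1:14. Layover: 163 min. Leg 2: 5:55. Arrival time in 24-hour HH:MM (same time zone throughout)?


Depart: 09:48
Leg 1: +74 min -> 11:02
Layover: +163 min -> 13:45
Leg 2: +355 min -> 19:40
Total travel: 592 minutes = 9h 52m
Arrival: 19:40

19:40


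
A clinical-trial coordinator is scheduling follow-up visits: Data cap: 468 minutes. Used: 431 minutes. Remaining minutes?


Total budget: 468 minutes
Time used: 431 minutes
Remaining: 468 - 431 = 37 minutes
Percent used: 92.1%
Percent remaining: 7.9%

37


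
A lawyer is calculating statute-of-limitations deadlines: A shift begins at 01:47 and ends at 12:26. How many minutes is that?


Start time: 01:47 = 107 minutes from midnight
End time: 12:26 = 746 minutes from midnight
Difference: 746 - 107 = 639 minutes
That is 10 hours and 39 minutes

639


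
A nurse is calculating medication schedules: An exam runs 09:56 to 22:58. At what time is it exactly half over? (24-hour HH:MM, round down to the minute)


Start time: 09:56 = 596 minutes from midnight
End time: 22:58 = 1378 minutes from midnight
Sum: 596 + 1378 = 1974
Midpoint: 1974 / 2 = 987 minutes
Convert: 987 / 60 = 16 hours, 27 minutes
Result: 16:27

16:27


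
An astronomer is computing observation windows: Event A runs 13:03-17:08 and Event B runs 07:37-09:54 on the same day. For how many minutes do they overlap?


Interval A: [783, 1028] minutes from midnight
Interval B: [457, 594] minutes from midnight
Overlap start = max(783, 457) = 783
Overlap end = min(1028, 594) = 594
End <= start, so the intervals do not overlap: 0 minutes

0


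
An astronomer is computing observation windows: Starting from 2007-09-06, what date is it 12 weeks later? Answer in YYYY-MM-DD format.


Start: 2007-09-06
Weeks to add: 12
Convert to days: 12 x 7 = 84 days
Add 84 days to 2007-09-06
Result: 2007-11-29

2007-11-29


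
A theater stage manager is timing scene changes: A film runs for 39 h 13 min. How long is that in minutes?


Hours: 39
Minutes: 13
Convert hours to minutes: 39 x 60 = 2340
Add remaining minutes: 2340 + 13 = 2353

2353


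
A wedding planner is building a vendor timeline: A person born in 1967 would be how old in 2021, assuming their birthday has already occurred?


Birth year: 1967
Current year: 2021
Age = current year - birth year
Age = 2021 - 1967 = 54

54


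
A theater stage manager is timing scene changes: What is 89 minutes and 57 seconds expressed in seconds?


Minutes: 89
Extra seconds: 57
Seconds per minute: 60
Minutes to seconds: 89 x 60 = 5340
Total: 5340 + 57 = 5397

5397


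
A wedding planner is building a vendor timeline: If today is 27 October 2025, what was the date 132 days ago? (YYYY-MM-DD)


Start: 2025-10-27
Subtracting 132 days
Days already passed in October: 27
After going back through October: 105 more days to subtract
September 2025: 30 days, 75 remaining
August 2025: 31 days, 44 remaining
July 2025: 31 days, 13 remaining
June 2025 has 30 days, need 13
Result: 2025-06-17

2025-06-17


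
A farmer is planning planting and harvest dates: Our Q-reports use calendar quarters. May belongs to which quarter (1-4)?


Month: May (month 5)
Q1: January-March (months 1-3)
Q2: April-June (months 4-6)
Q3: July-September (months 7-9)
Q4: October-December (months 10-12)
Month 5 falls in Q2

2


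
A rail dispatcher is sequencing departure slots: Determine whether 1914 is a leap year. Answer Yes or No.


Year: 1914
Divisible by 4? 1914 / 4 = 478.5 -> No
Not divisible by 4, so NOT a leap year

No


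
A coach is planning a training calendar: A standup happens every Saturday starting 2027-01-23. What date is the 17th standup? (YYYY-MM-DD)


First occurrence: 2027-01-23 (occurrence 1)
Each occurrence is 7 days after the previous.
Occurrence 17 is 16 weeks after the first.
16 weeks = 112 days
2027-01-23 + 112 days = 2027-05-15

2027-05-15


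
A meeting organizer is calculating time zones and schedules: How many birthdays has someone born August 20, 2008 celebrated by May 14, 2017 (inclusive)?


Birth: 2008-08-20
Reference: 2017-05-14
Year difference: 2017 - 2008 = 9
Has birthday (08-20) occurred by 05-14? No
Birthday not yet reached this year -> subtract 1
Age in full years: 8

8


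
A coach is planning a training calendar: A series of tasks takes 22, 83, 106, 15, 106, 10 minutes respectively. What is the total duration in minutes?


Durations: 22, 83, 106, 15, 106, 10
Running sum: 22
+ 83 = 105
+ 106 = 211
+ 15 = 226
+ 106 = 332
+ 10 = 342
Total duration: 342 minutes
That is 5 hours and 42 minutes

342


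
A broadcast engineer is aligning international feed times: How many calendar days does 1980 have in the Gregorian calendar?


Year: 1980
Check leap year rules:
Divisible by 4? Yes
Divisible by 100? No
1980 is a leap year
Days: 366

366


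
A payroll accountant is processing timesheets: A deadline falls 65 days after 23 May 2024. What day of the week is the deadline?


Start: 2024-05-23 (Thursday)
Step 1 - find target date: add 65 days
  2024-05-23 + 65 days = 2024-07-27
Step 2 - day of week:
  65 mod 7 = 2
  Thursday + 2 days -> Saturday
Result: Saturday (2024-07-27)

Saturday


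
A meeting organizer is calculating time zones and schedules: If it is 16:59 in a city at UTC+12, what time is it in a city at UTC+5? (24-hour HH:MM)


Local time: 16:59 at UTC+12 (offset 12h)
Target zone: UTC+5 (offset 5h)
Difference: 5 - (12) = -7 hours
Calculation: 16 + (-7) = 9
Result: 09:59

09:59


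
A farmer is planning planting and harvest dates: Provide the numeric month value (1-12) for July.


Calendar month order:
6. June
7. July <--
8. August
July is month number 7

7


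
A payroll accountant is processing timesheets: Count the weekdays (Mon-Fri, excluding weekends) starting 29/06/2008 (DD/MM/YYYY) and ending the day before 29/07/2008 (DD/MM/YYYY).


Start: 2008-06-29 (Sunday)
End (exclusive): 2008-07-29 (Tuesday)
Total calendar days: 30
Full weeks: 30 // 7 = 4 -> 20 weekdays
Remaining 2 days starting on Sunday:
  Sun(-), Mon(w) -> 1 weekdays
Total business days: 20 + 1 = 21

21


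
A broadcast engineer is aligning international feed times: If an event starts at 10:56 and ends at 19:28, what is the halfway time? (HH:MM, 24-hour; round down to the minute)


Start time: 10:56 = 656 minutes from midnight
End time: 19:28 = 1168 minutes from midnight
Sum: 656 + 1168 = 1824
Midpoint: 1824 / 2 = 912 minutes
Convert: 912 / 60 = 15 hours, 12 minutes
Result: 15:12

15:12


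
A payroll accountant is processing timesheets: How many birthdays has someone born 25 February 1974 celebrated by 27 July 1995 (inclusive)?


Birth: 1974-02-25
Reference: 1995-07-27
Year difference: 1995 - 1974 = 21
Has birthday (02-25) occurred by 07-27? Yes
Age in full years: 21

21


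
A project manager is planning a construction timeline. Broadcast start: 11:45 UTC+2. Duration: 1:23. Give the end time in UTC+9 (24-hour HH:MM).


Start: 11:45 in UTC+2
Step 1 - add duration:
  minutes: 45 + 23 = 68 (carry 1h)
  hours: 11 + 1 + 1 = 13
  end in UTC+2: 13:08
Step 2 - convert UTC+2 -> UTC+9:
  offset difference: 9 - (2) = 7 hours
  13 + (7) = 20 -> mod 24 = 20
Result: 20:08 in UTC+9

20:08


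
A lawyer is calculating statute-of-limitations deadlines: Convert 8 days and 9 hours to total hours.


Days: 8
Extra hours: 9
Hours per day: 24
Days to hours: 8 x 24 = 192
Total: 192 + 9 = 201

201


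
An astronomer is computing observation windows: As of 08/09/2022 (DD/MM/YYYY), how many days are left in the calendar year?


Start: September 08, 2022
End: December 31, 2022
Days left in September: 22
October: 31
November: 30
December: 31
Sum of remaining months: 92
Total: 22 + 92 = 114

114


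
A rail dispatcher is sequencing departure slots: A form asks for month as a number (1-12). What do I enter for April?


Calendar month order:
3. March
4. April <--
5. May
April is month number 4

4


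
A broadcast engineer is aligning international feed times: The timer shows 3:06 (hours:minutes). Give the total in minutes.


Hours: 3
Minutes: 6
Convert hours to minutes: 3 x 60 = 180
Add remaining minutes: 180 + 6 = 186

186


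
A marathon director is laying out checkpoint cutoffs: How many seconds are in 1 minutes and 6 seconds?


Minutes: 1
Seconds: 6
Convert minutes to seconds: 1 x 60 = 60
Add remaining seconds: 60 + 6 = 66

66


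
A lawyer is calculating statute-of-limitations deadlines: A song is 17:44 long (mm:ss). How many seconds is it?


Minutes: 17
Extra seconds: 44
Seconds per minute: 60
Minutes to seconds: 17 x 60 = 1020
Total: 1020 + 44 = 1064

1064


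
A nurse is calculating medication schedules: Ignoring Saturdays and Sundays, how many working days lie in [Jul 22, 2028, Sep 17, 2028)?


Start: 2028-07-22 (Saturday)
End (exclusive): 2028-09-17 (Sunday)
Total calendar days: 57
Full weeks: 57 // 7 = 8 -> 40 weekdays
Remaining 1 days starting on Saturday:
  Sat(-) -> 0 weekdays
Total business days: 40 + 0 = 40

40


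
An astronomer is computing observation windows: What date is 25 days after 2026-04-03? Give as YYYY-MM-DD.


Start: 2026-04-03
Adding 25 days
Days remaining in April: 27
Result: 2026-04-28

2026-04-28


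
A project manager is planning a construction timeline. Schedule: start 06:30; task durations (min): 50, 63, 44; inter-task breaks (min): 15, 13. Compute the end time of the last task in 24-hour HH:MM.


Start: 06:30 = 390 min from midnight
  after task 1 (50 min): 07:20
  after break (15 min): 07:35
  after task 2 (63 min): 08:38
  after break (13 min): 08:51
  after task 3 (44 min): 09:35
Total elapsed: 185 minutes
End time: 09:35

09:35


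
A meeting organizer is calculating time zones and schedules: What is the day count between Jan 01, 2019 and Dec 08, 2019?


Start date: 2019-01-01
End date: 2019-12-08
Jan 2019: +31 days
Feb 2019: +28 days
Mar 2019: +31 days
... (9 more months)
Total: 341 days

341


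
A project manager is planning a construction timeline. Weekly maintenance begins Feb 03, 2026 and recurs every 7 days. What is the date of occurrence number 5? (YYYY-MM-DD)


First occurrence: 2026-02-03 (occurrence 1)
Each occurrence is 7 days after the previous.
Occurrence 5 is 4 weeks after the first.
4 weeks = 28 days
2026-02-03 + 28 days = 2026-03-03

2026-03-03


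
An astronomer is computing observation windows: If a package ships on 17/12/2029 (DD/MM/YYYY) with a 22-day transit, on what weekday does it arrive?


Start: 2029-12-17 (Monday)
Step 1 - find target date: add 22 days
  2029-12-17 + 22 days = 2030-01-08
Step 2 - day of week:
  22 mod 7 = 1
  Monday + 1 days -> Tuesday
Result: Tuesday (2030-01-08)

Tuesday
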